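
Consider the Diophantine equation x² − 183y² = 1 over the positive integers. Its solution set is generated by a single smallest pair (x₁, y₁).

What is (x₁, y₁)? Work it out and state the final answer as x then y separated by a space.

[13; 1,1,8,1,1,26] for √183; ℓ=6 ⇒ convergent index 5
step 0: (13, 1)  from 13·(1,0) + (0,1)
step 1: (14, 1)  from 1·(13,1) + (1,0)
step 2: (27, 2)  from 1·(14,1) + (13,1)
…
step 4: (257, 19)  from 1·(230,17) + (27,2)
step 5: (487, 36)  from 1·(257,19) + (230,17)
→ (487, 36).  Check: 487²=237169, 183·36²=237168, difference 1.

487 36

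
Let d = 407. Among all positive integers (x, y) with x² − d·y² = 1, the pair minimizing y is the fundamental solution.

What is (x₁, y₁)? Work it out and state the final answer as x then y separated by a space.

[20; 5,1,2,1,5,40] for √407; ℓ=6 ⇒ convergent index 5
i=0: a=20 ⇒ p=20, q=1
…
i=2: a=1 ⇒ p=121, q=6
i=3: a=2 ⇒ p=343, q=17
i=4: a=1 ⇒ p=464, q=23
i=5: a=5 ⇒ p=2663, q=132
fundamental: x₁=2663, y₁=132  (since 7091569 − 407·17424 = 1)

2663 132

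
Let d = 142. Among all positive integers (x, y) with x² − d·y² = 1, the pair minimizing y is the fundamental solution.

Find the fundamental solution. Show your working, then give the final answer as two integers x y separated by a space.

143 12

[11; 1,10,1,22] for √142; ℓ=4 ⇒ convergent index 3
k=0  a_k=11  p_k/q_k = 11/1
k=1  a_k=1  p_k/q_k = 12/1
k=2  a_k=10  p_k/q_k = 131/11
k=3  a_k=1  p_k/q_k = 143/12
(x₁, y₁) = (143, 12);  143² − 142·12² = 1 ✓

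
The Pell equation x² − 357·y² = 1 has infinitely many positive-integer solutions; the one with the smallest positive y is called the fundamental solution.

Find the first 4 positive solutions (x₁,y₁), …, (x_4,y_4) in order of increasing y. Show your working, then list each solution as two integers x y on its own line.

3401 180
23133601 1224360
157354750601 8328096540
1070326990454401 56647711440720

d=357: √d = [18; 1,8,2,8,1,36] (ℓ=6, even), read p_5/q_5
i=0: a=18 ⇒ p=18, q=1
i=1: a=1 ⇒ p=19, q=1
i=2: a=8 ⇒ p=170, q=9
i=3: a=2 ⇒ p=359, q=19
i=4: a=8 ⇒ p=3042, q=161
i=5: a=1 ⇒ p=3401, q=180
fundamental: x₁=3401, y₁=180  (since 11566801 − 357·32400 = 1)
(x_2, y_2) = (3401·3401 + 357·180·180, 3401·180 + 180·3401) = (23133601, 1224360)
(x_3, y_3) = (3401·23133601 + 357·180·1224360, 3401·1224360 + 180·23133601) = (157354750601, 8328096540)
(x_4, y_4) = (3401·157354750601 + 357·180·8328096540, 3401·8328096540 + 180·157354750601) = (1070326990454401, 56647711440720)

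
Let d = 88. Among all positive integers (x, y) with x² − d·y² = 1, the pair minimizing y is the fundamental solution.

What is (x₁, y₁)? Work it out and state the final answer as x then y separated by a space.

√88 → a₀=9, period (2,1,1,1,2,18); ℓ=6 even so k=5
step 0: (9, 1)  from 9·(1,0) + (0,1)
step 1: (19, 2)  from 2·(9,1) + (1,0)
…
step 4: (75, 8)  from 1·(47,5) + (28,3)
step 5: (197, 21)  from 2·(75,8) + (47,5)
(x₁, y₁) = (197, 21);  197² − 88·21² = 1 ✓

197 21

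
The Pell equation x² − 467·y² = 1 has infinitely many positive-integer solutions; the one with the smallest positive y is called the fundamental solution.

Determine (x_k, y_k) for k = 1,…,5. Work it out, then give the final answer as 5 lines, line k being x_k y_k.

[21; 1,1,1,1,3,…,1,1,42] for √467; ℓ=14 ⇒ convergent index 13
step 0: (21, 1)  from 21·(1,0) + (0,1)
step 1: (22, 1)  from 1·(21,1) + (1,0)
…
step 11: (633697, 29324)  from 1·(358232,16577) + (275465,12747)
step 12: (991929, 45901)  from 1·(633697,29324) + (358232,16577)
step 13: (1625626, 75225)  from 1·(991929,45901) + (633697,29324)
→ (1625626, 75225).  Check: 1625626²=2642659891876, 467·75225²=2642659891875, difference 1.
k=2:  x_2 = 1625626·1625626+467·75225·75225 = 5285319783751,  y_2 = 1625626·75225+75225·1625626 = 244575431700
k=3:  x_3 = 1625626·5285319783751+467·75225·244575431700 = 17183906517558380626,  y_3 = 1625626·244575431700+75225·5285319783751 = 795176361465413175
k=4:  x_4 = 1625626·17183906517558380626+467·75225·795176361465413175 = 55869210433019434807260001,  y_4 = 1625626·795176361465413175+75225·17183906517558380626 = 2585318735566902940613400
k=5:  x_5 = 1625626·55869210433019434807260001+467·75225·2585318735566902940613400 = 181644882158758119549456134390626,  y_5 = 1625626·2585318735566902940613400+75225·55869210433019434807260001 = 8405522709648569143113732563625

1625626 75225
5285319783751 244575431700
17183906517558380626 795176361465413175
55869210433019434807260001 2585318735566902940613400
181644882158758119549456134390626 8405522709648569143113732563625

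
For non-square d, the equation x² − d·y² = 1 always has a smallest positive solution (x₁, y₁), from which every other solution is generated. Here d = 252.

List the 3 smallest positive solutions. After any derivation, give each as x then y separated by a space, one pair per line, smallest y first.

127 8
32257 2032
8193151 516120

√252 = [15; 1,6,1,30, …], period ℓ=4 (even) → k=3
i=0: a=15 ⇒ p=15, q=1
i=1: a=1 ⇒ p=16, q=1
i=2: a=6 ⇒ p=111, q=7
i=3: a=1 ⇒ p=127, q=8
fundamental: x₁=127, y₁=8  (since 16129 − 252·64 = 1)
k=2:  x_2 = 127·127+252·8·8 = 32257,  y_2 = 127·8+8·127 = 2032
k=3:  x_3 = 127·32257+252·8·2032 = 8193151,  y_3 = 127·2032+8·32257 = 516120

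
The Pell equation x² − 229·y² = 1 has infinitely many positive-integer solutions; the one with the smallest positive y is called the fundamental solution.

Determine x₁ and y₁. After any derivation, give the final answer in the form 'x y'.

d=229: √d = [15; 7,1,1,7,30] (ℓ=5, odd), read p_9/q_9
i=0: a=15 ⇒ p=15, q=1
…
i=2: a=1 ⇒ p=121, q=8
i=3: a=1 ⇒ p=227, q=15
i=4: a=7 ⇒ p=1710, q=113
i=5: a=30 ⇒ p=51527, q=3405
…
i=8: a=1 ⇒ p=776325, q=51301
i=9: a=7 ⇒ p=5848201, q=386460
(x₁, y₁) = (5848201, 386460);  5848201² − 229·386460² = 1 ✓

5848201 386460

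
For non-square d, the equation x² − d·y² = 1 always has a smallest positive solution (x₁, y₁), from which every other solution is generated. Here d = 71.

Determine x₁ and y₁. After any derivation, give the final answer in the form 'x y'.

√71 → a₀=8, period (2,2,1,7,1,2,2,16); ℓ=8 even so k=7
k=0  a_k=8  p_k/q_k = 8/1
k=1  a_k=2  p_k/q_k = 17/2
…
k=4  a_k=7  p_k/q_k = 455/54
k=5  a_k=1  p_k/q_k = 514/61
k=6  a_k=2  p_k/q_k = 1483/176
k=7  a_k=2  p_k/q_k = 3480/413
→ (3480, 413).  Check: 3480²=12110400, 71·413²=12110399, difference 1.

3480 413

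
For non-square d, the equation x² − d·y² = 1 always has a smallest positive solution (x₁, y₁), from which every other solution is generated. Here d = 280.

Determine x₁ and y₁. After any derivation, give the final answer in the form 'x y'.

251 15

[16; 1,2,1,2,1,32] for √280; ℓ=6 ⇒ convergent index 5
step 0: (16, 1)  from 16·(1,0) + (0,1)
…
step 3: (67, 4)  from 1·(50,3) + (17,1)
step 4: (184, 11)  from 2·(67,4) + (50,3)
step 5: (251, 15)  from 1·(184,11) + (67,4)
fundamental: x₁=251, y₁=15  (since 63001 − 280·225 = 1)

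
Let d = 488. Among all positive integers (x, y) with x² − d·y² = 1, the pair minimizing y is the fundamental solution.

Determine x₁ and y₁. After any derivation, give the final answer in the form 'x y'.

243 11

√488 = [22; 11,44, …], period ℓ=2 (even) → k=1
k=0  a_k=22  p_k/q_k = 22/1
k=1  a_k=11  p_k/q_k = 243/11
fundamental: x₁=243, y₁=11  (since 59049 − 488·121 = 1)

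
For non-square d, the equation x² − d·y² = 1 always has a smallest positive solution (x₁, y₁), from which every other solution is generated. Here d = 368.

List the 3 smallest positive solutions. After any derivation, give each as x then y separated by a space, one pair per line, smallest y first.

1151 60
2649601 138120
6099380351 317952180

√368 → a₀=19, period (5,2,5,38); ℓ=4 even so k=3
a_0=19:  p_0=19·1+0=19,  q_0=19·0+1=1
…
a_2=2:  p_2=2·96+19=211,  q_2=2·5+1=11
a_3=5:  p_3=5·211+96=1151,  q_3=5·11+5=60
fundamental: x₁=1151, y₁=60  (since 1324801 − 368·3600 = 1)
(1151+60√368)^2 = 2649601 + 138120√368
(1151+60√368)^3 = 6099380351 + 317952180√368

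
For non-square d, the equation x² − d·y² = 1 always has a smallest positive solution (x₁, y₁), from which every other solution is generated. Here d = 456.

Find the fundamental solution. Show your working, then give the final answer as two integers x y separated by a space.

1025 48

√456 → a₀=21, period (2,1,4,1,2,42); ℓ=6 even so k=5
step 0: (21, 1)  from 21·(1,0) + (0,1)
…
step 4: (363, 17)  from 1·(299,14) + (64,3)
step 5: (1025, 48)  from 2·(363,17) + (299,14)
(x₁, y₁) = (1025, 48);  1025² − 456·48² = 1 ✓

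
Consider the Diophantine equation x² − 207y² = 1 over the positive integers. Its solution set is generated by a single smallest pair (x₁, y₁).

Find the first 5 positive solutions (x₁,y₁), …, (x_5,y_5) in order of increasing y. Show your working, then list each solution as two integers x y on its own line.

1151 80
2649601 184160
6099380351 423936240
14040770918401 975901040320
32321848554778751 2246523770880400

√207 → a₀=14, period (2,1,1,2,1,1,2,28); ℓ=8 even so k=7
k=0  a_k=14  p_k/q_k = 14/1
k=1  a_k=2  p_k/q_k = 29/2
k=2  a_k=1  p_k/q_k = 43/3
k=3  a_k=1  p_k/q_k = 72/5
k=4  a_k=2  p_k/q_k = 187/13
…
k=6  a_k=1  p_k/q_k = 446/31
k=7  a_k=2  p_k/q_k = 1151/80
(x₁, y₁) = (1151, 80);  1151² − 207·80² = 1 ✓
n=2: (1151,80)∘(1151,80) = (1151·1151+207·80·80, 1151·80+80·1151) = (2649601,184160)
n=3: (2649601,184160)∘(1151,80) = (1151·2649601+207·80·184160, 1151·184160+80·2649601) = (6099380351,423936240)
n=4: (6099380351,423936240)∘(1151,80) = (1151·6099380351+207·80·423936240, 1151·423936240+80·6099380351) = (14040770918401,975901040320)
n=5: (14040770918401,975901040320)∘(1151,80) = (1151·14040770918401+207·80·975901040320, 1151·975901040320+80·14040770918401) = (32321848554778751,2246523770880400)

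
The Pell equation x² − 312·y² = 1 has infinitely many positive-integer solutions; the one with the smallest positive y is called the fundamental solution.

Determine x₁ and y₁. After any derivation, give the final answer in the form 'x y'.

53 3

d=312: √d = [17; 1,1,1,34] (ℓ=4, even), read p_3/q_3
i=0: a=17 ⇒ p=17, q=1
…
i=2: a=1 ⇒ p=35, q=2
i=3: a=1 ⇒ p=53, q=3
fundamental: x₁=53, y₁=3  (since 2809 − 312·9 = 1)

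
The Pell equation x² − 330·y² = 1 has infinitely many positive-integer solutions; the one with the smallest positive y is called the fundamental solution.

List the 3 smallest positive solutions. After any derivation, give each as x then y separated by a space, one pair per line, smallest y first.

109 6
23761 1308
5179789 285138

√330 = [18; 6,36, …], period ℓ=2 (even) → k=1
a_0=18:  p_0=18·1+0=18,  q_0=18·0+1=1
a_1=6:  p_1=6·18+1=109,  q_1=6·1+0=6
fundamental: x₁=109, y₁=6  (since 11881 − 330·36 = 1)
(x_2, y_2) = (109·109 + 330·6·6, 109·6 + 6·109) = (23761, 1308)
(x_3, y_3) = (109·23761 + 330·6·1308, 109·1308 + 6·23761) = (5179789, 285138)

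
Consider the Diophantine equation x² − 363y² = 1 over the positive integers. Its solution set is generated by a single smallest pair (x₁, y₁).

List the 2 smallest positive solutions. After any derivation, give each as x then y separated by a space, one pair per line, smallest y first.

362 19
262087 13756

[19; 19,38] for √363; ℓ=2 ⇒ convergent index 1
step 0: (19, 1)  from 19·(1,0) + (0,1)
step 1: (362, 19)  from 19·(19,1) + (1,0)
fundamental: x₁=362, y₁=19  (since 131044 − 363·361 = 1)
n=2: (362,19)∘(362,19) = (362·362+363·19·19, 362·19+19·362) = (262087,13756)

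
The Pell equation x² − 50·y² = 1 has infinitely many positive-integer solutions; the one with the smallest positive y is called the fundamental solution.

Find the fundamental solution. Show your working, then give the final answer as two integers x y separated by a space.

d=50: √d = [7; 14] (ℓ=1, odd), read p_1/q_1
a_0=7:  p_0=7·1+0=7,  q_0=7·0+1=1
a_1=14:  p_1=14·7+1=99,  q_1=14·1+0=14
(x₁, y₁) = (99, 14);  99² − 50·14² = 1 ✓

99 14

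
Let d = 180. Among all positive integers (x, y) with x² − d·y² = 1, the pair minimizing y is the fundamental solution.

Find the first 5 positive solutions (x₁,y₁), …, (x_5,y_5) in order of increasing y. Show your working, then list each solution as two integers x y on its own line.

[13; 2,2,2,26] for √180; ℓ=4 ⇒ convergent index 3
k=0  a_k=13  p_k/q_k = 13/1
k=1  a_k=2  p_k/q_k = 27/2
k=2  a_k=2  p_k/q_k = 67/5
k=3  a_k=2  p_k/q_k = 161/12
→ (161, 12).  Check: 161²=25921, 180·12²=25920, difference 1.
k=2:  x_2 = 161·161+180·12·12 = 51841,  y_2 = 161·12+12·161 = 3864
k=3:  x_3 = 161·51841+180·12·3864 = 16692641,  y_3 = 161·3864+12·51841 = 1244196
k=4:  x_4 = 161·16692641+180·12·1244196 = 5374978561,  y_4 = 161·1244196+12·16692641 = 400627248
k=5:  x_5 = 161·5374978561+180·12·400627248 = 1730726404001,  y_5 = 161·400627248+12·5374978561 = 129000729660

161 12
51841 3864
16692641 1244196
5374978561 400627248
1730726404001 129000729660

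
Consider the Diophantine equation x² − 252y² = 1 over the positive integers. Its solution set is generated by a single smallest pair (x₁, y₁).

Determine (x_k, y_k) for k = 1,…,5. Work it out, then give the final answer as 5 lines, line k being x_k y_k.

√252 = [15; 1,6,1,30, …], period ℓ=4 (even) → k=3
a_0=15:  p_0=15·1+0=15,  q_0=15·0+1=1
a_1=1:  p_1=1·15+1=16,  q_1=1·1+0=1
a_2=6:  p_2=6·16+15=111,  q_2=6·1+1=7
a_3=1:  p_3=1·111+16=127,  q_3=1·7+1=8
(x₁, y₁) = (127, 8);  127² − 252·8² = 1 ✓
(127+8√252)^2 = 32257 + 2032√252
(127+8√252)^3 = 8193151 + 516120√252
(127+8√252)^4 = 2081028097 + 131092448√252
(127+8√252)^5 = 528572943487 + 33296965672√252

127 8
32257 2032
8193151 516120
2081028097 131092448
528572943487 33296965672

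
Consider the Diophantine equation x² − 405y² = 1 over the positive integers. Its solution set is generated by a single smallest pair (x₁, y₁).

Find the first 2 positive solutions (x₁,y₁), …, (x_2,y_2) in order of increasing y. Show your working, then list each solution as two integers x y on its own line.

161 8
51841 2576

√405 = [20; 8,40, …], period ℓ=2 (even) → k=1
step 0: (20, 1)  from 20·(1,0) + (0,1)
step 1: (161, 8)  from 8·(20,1) + (1,0)
fundamental: x₁=161, y₁=8  (since 25921 − 405·64 = 1)
n=2: (161,8)∘(161,8) = (161·161+405·8·8, 161·8+8·161) = (51841,2576)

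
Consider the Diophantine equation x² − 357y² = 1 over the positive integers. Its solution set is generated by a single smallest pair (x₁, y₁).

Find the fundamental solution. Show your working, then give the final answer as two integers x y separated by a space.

3401 180

√357 → a₀=18, period (1,8,2,8,1,36); ℓ=6 even so k=5
a_0=18:  p_0=18·1+0=18,  q_0=18·0+1=1
…
a_2=8:  p_2=8·19+18=170,  q_2=8·1+1=9
…
a_4=8:  p_4=8·359+170=3042,  q_4=8·19+9=161
a_5=1:  p_5=1·3042+359=3401,  q_5=1·161+19=180
fundamental: x₁=3401, y₁=180  (since 11566801 − 357·32400 = 1)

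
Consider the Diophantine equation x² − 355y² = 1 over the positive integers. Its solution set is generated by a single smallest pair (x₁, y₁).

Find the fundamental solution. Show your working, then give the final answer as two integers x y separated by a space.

[18; 1,5,3,3,1,6,1,3,3,5,1,36] for √355; ℓ=12 ⇒ convergent index 11
step 0: (18, 1)  from 18·(1,0) + (0,1)
step 1: (19, 1)  from 1·(18,1) + (1,0)
step 2: (113, 6)  from 5·(19,1) + (18,1)
step 3: (358, 19)  from 3·(113,6) + (19,1)
step 4: (1187, 63)  from 3·(358,19) + (113,6)
…
step 6: (10457, 555)  from 6·(1545,82) + (1187,63)
step 7: (12002, 637)  from 1·(10457,555) + (1545,82)
step 8: (46463, 2466)  from 3·(12002,637) + (10457,555)
step 9: (151391, 8035)  from 3·(46463,2466) + (12002,637)
step 10: (803418, 42641)  from 5·(151391,8035) + (46463,2466)
step 11: (954809, 50676)  from 1·(803418,42641) + (151391,8035)
→ (954809, 50676).  Check: 954809²=911660226481, 355·50676²=911660226480, difference 1.

954809 50676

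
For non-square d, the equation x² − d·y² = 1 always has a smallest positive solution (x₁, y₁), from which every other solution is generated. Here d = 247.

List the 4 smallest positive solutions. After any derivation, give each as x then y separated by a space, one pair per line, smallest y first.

85292 5427
14549450527 925759368
2481903468612476 157919736025485
423373021275241155457 26938580249245573872

√247 → a₀=15, period (1,2,1,1,9,1,9,1,1,2,1,30); ℓ=12 even so k=11
a_0=15:  p_0=15·1+0=15,  q_0=15·0+1=1
a_1=1:  p_1=1·15+1=16,  q_1=1·1+0=1
a_2=2:  p_2=2·16+15=47,  q_2=2·1+1=3
…
a_5=9:  p_5=9·110+63=1053,  q_5=9·7+4=67
a_6=1:  p_6=1·1053+110=1163,  q_6=1·67+7=74
a_7=9:  p_7=9·1163+1053=11520,  q_7=9·74+67=733
a_8=1:  p_8=1·11520+1163=12683,  q_8=1·733+74=807
…
a_10=2:  p_10=2·24203+12683=61089,  q_10=2·1540+807=3887
a_11=1:  p_11=1·61089+24203=85292,  q_11=1·3887+1540=5427
fundamental: x₁=85292, y₁=5427  (since 7274725264 − 247·29452329 = 1)
(x_2, y_2) = (85292·85292 + 247·5427·5427, 85292·5427 + 5427·85292) = (14549450527, 925759368)
(x_3, y_3) = (85292·14549450527 + 247·5427·925759368, 85292·925759368 + 5427·14549450527) = (2481903468612476, 157919736025485)
(x_4, y_4) = (85292·2481903468612476 + 247·5427·157919736025485, 85292·157919736025485 + 5427·2481903468612476) = (423373021275241155457, 26938580249245573872)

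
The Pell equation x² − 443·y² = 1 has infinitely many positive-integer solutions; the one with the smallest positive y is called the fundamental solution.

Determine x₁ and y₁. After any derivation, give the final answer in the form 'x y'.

442 21

√443 = [21; 21,42, …], period ℓ=2 (even) → k=1
step 0: (21, 1)  from 21·(1,0) + (0,1)
step 1: (442, 21)  from 21·(21,1) + (1,0)
→ (442, 21).  Check: 442²=195364, 443·21²=195363, difference 1.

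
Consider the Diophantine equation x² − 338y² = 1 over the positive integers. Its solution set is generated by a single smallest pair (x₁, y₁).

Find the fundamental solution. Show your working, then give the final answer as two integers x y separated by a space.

114243 6214

√338 → a₀=18, period (2,1,1,2,36); ℓ=5 odd so k=9
a_0=18:  p_0=18·1+0=18,  q_0=18·0+1=1
…
a_2=1:  p_2=1·37+18=55,  q_2=1·2+1=3
a_3=1:  p_3=1·55+37=92,  q_3=1·3+2=5
a_4=2:  p_4=2·92+55=239,  q_4=2·5+3=13
a_5=36:  p_5=36·239+92=8696,  q_5=36·13+5=473
a_6=2:  p_6=2·8696+239=17631,  q_6=2·473+13=959
a_7=1:  p_7=1·17631+8696=26327,  q_7=1·959+473=1432
a_8=1:  p_8=1·26327+17631=43958,  q_8=1·1432+959=2391
a_9=2:  p_9=2·43958+26327=114243,  q_9=2·2391+1432=6214
(x₁, y₁) = (114243, 6214);  114243² − 338·6214² = 1 ✓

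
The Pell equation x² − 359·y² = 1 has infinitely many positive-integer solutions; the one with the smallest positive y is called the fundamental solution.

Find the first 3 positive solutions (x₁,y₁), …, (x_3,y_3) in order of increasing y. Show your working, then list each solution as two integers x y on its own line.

360 19
259199 13680
186622920 9849581

√359 = [18; 1,17,1,36, …], period ℓ=4 (even) → k=3
k=0  a_k=18  p_k/q_k = 18/1
k=1  a_k=1  p_k/q_k = 19/1
k=2  a_k=17  p_k/q_k = 341/18
k=3  a_k=1  p_k/q_k = 360/19
→ (360, 19).  Check: 360²=129600, 359·19²=129599, difference 1.
(360+19√359)^2 = 259199 + 13680√359
(360+19√359)^3 = 186622920 + 9849581√359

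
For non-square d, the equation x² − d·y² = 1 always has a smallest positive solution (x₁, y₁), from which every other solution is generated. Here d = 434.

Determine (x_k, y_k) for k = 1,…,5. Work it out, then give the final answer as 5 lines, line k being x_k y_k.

125 6
31249 1500
7812125 374994
1953000001 93747000
488242188125 23436375006

d=434: √d = [20; 1,4,1,40] (ℓ=4, even), read p_3/q_3
a_0=20:  p_0=20·1+0=20,  q_0=20·0+1=1
…
a_2=4:  p_2=4·21+20=104,  q_2=4·1+1=5
a_3=1:  p_3=1·104+21=125,  q_3=1·5+1=6
fundamental: x₁=125, y₁=6  (since 15625 − 434·36 = 1)
n=2: (125,6)∘(125,6) = (125·125+434·6·6, 125·6+6·125) = (31249,1500)
n=3: (31249,1500)∘(125,6) = (125·31249+434·6·1500, 125·1500+6·31249) = (7812125,374994)
n=4: (7812125,374994)∘(125,6) = (125·7812125+434·6·374994, 125·374994+6·7812125) = (1953000001,93747000)
n=5: (1953000001,93747000)∘(125,6) = (125·1953000001+434·6·93747000, 125·93747000+6·1953000001) = (488242188125,23436375006)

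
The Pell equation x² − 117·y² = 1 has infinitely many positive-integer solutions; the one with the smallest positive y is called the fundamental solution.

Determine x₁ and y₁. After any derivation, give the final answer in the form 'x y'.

649 60

d=117: √d = [10; 1,4,2,4,1,20] (ℓ=6, even), read p_5/q_5
a_0=10:  p_0=10·1+0=10,  q_0=10·0+1=1
a_1=1:  p_1=1·10+1=11,  q_1=1·1+0=1
…
a_4=4:  p_4=4·119+54=530,  q_4=4·11+5=49
a_5=1:  p_5=1·530+119=649,  q_5=1·49+11=60
→ (649, 60).  Check: 649²=421201, 117·60²=421200, difference 1.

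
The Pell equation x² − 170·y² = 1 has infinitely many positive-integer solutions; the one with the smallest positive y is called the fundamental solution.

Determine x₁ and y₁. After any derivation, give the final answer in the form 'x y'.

d=170: √d = [13; 26] (ℓ=1, odd), read p_1/q_1
a_0=13:  p_0=13·1+0=13,  q_0=13·0+1=1
a_1=26:  p_1=26·13+1=339,  q_1=26·1+0=26
→ (339, 26).  Check: 339²=114921, 170·26²=114920, difference 1.

339 26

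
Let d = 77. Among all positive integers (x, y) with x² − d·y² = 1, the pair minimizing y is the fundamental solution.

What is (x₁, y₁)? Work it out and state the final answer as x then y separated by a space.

351 40

√77 = [8; 1,3,2,3,1,16, …], period ℓ=6 (even) → k=5
step 0: (8, 1)  from 8·(1,0) + (0,1)
step 1: (9, 1)  from 1·(8,1) + (1,0)
step 2: (35, 4)  from 3·(9,1) + (8,1)
…
step 4: (272, 31)  from 3·(79,9) + (35,4)
step 5: (351, 40)  from 1·(272,31) + (79,9)
fundamental: x₁=351, y₁=40  (since 123201 − 77·1600 = 1)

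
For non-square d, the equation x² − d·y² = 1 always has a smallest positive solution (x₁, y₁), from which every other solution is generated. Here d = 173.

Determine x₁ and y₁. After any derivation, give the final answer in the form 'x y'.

√173 = [13; 6,1,1,6,26, …], period ℓ=5 (odd) → k=9
k=0  a_k=13  p_k/q_k = 13/1
…
k=3  a_k=1  p_k/q_k = 171/13
…
k=7  a_k=1  p_k/q_k = 205791/15646
k=8  a_k=1  p_k/q_k = 382343/29069
k=9  a_k=6  p_k/q_k = 2499849/190060
→ (2499849, 190060).  Check: 2499849²=6249245022801, 173·190060²=6249245022800, difference 1.

2499849 190060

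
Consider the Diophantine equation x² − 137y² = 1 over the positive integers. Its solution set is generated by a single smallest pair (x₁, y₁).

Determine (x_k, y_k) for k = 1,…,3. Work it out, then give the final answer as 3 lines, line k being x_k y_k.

√137 → a₀=11, period (1,2,2,1,1,2,2,1,22); ℓ=9 odd so k=17
a_0=11:  p_0=11·1+0=11,  q_0=11·0+1=1
a_1=1:  p_1=1·11+1=12,  q_1=1·1+0=1
a_2=2:  p_2=2·12+11=35,  q_2=2·1+1=3
a_3=2:  p_3=2·35+12=82,  q_3=2·3+1=7
…
a_6=2:  p_6=2·199+117=515,  q_6=2·17+10=44
a_7=2:  p_7=2·515+199=1229,  q_7=2·44+17=105
…
a_10=1:  p_10=1·39597+1744=41341,  q_10=1·3383+149=3532
…
a_13=1:  p_13=1·285899+122279=408178,  q_13=1·24426+10447=34873
a_14=1:  p_14=1·408178+285899=694077,  q_14=1·34873+24426=59299
a_15=2:  p_15=2·694077+408178=1796332,  q_15=2·59299+34873=153471
a_16=2:  p_16=2·1796332+694077=4286741,  q_16=2·153471+59299=366241
a_17=1:  p_17=1·4286741+1796332=6083073,  q_17=1·366241+153471=519712
fundamental: x₁=6083073, y₁=519712  (since 37003777123329 − 137·270100562944 = 1)
(x_2, y_2) = (6083073·6083073 + 137·519712·519712, 6083073·519712 + 519712·6083073) = (74007554246657, 6322892069952)
(x_3, y_3) = (6083073·74007554246657 + 137·519712·6322892069952, 6083073·6322892069952 + 519712·74007554246657) = (900386710067742990849, 76925228065277725280)

6083073 519712
74007554246657 6322892069952
900386710067742990849 76925228065277725280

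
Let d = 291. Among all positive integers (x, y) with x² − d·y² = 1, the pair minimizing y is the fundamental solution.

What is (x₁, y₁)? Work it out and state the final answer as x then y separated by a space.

290 17

[17; 17,34] for √291; ℓ=2 ⇒ convergent index 1
a_0=17:  p_0=17·1+0=17,  q_0=17·0+1=1
a_1=17:  p_1=17·17+1=290,  q_1=17·1+0=17
fundamental: x₁=290, y₁=17  (since 84100 − 291·289 = 1)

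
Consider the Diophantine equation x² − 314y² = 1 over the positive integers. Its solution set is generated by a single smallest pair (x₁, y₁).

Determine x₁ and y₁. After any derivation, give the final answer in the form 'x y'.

392499 22150

√314 = [17; 1,2,1,1,2,1,34, …], period ℓ=7 (odd) → k=13
k=0  a_k=17  p_k/q_k = 17/1
…
k=6  a_k=1  p_k/q_k = 443/25
k=7  a_k=34  p_k/q_k = 15381/868
k=8  a_k=1  p_k/q_k = 15824/893
…
k=12  a_k=2  p_k/q_k = 282617/15949
k=13  a_k=1  p_k/q_k = 392499/22150
(x₁, y₁) = (392499, 22150);  392499² − 314·22150² = 1 ✓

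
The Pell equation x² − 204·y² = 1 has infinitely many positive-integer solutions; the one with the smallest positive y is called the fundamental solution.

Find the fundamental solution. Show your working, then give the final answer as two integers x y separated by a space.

4999 350

[14; 3,1,1,6,1,1,3,28] for √204; ℓ=8 ⇒ convergent index 7
i=0: a=14 ⇒ p=14, q=1
i=1: a=3 ⇒ p=43, q=3
i=2: a=1 ⇒ p=57, q=4
i=3: a=1 ⇒ p=100, q=7
i=4: a=6 ⇒ p=657, q=46
i=5: a=1 ⇒ p=757, q=53
i=6: a=1 ⇒ p=1414, q=99
i=7: a=3 ⇒ p=4999, q=350
fundamental: x₁=4999, y₁=350  (since 24990001 − 204·122500 = 1)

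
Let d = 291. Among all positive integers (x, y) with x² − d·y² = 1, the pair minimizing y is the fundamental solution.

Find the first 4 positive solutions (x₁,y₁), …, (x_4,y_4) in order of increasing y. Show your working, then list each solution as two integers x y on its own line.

√291 = [17; 17,34, …], period ℓ=2 (even) → k=1
a_0=17:  p_0=17·1+0=17,  q_0=17·0+1=1
a_1=17:  p_1=17·17+1=290,  q_1=17·1+0=17
fundamental: x₁=290, y₁=17  (since 84100 − 291·289 = 1)
k=2:  x_2 = 290·290+291·17·17 = 168199,  y_2 = 290·17+17·290 = 9860
k=3:  x_3 = 290·168199+291·17·9860 = 97555130,  y_3 = 290·9860+17·168199 = 5718783
k=4:  x_4 = 290·97555130+291·17·5718783 = 56581807201,  y_4 = 290·5718783+17·97555130 = 3316884280

290 17
168199 9860
97555130 5718783
56581807201 3316884280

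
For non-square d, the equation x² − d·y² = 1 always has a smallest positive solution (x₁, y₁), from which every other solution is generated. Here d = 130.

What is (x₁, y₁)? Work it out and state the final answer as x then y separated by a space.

6499 570

d=130: √d = [11; 2,2,22] (ℓ=3, odd), read p_5/q_5
step 0: (11, 1)  from 11·(1,0) + (0,1)
…
step 2: (57, 5)  from 2·(23,2) + (11,1)
step 3: (1277, 112)  from 22·(57,5) + (23,2)
step 4: (2611, 229)  from 2·(1277,112) + (57,5)
step 5: (6499, 570)  from 2·(2611,229) + (1277,112)
(x₁, y₁) = (6499, 570);  6499² − 130·570² = 1 ✓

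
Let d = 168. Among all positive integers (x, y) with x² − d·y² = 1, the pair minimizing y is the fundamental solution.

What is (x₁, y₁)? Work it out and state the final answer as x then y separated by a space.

d=168: √d = [12; 1,24] (ℓ=2, even), read p_1/q_1
i=0: a=12 ⇒ p=12, q=1
i=1: a=1 ⇒ p=13, q=1
fundamental: x₁=13, y₁=1  (since 169 − 168·1 = 1)

13 1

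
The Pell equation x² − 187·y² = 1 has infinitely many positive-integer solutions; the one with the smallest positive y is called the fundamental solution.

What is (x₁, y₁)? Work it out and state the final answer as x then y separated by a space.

√187 → a₀=13, period (1,2,13,2,1,26); ℓ=6 even so k=5
a_0=13:  p_0=13·1+0=13,  q_0=13·0+1=1
…
a_3=13:  p_3=13·41+14=547,  q_3=13·3+1=40
a_4=2:  p_4=2·547+41=1135,  q_4=2·40+3=83
a_5=1:  p_5=1·1135+547=1682,  q_5=1·83+40=123
fundamental: x₁=1682, y₁=123  (since 2829124 − 187·15129 = 1)

1682 123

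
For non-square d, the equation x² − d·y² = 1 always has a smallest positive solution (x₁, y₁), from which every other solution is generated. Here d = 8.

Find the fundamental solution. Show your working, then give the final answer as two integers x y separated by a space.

3 1

[2; 1,4] for √8; ℓ=2 ⇒ convergent index 1
a_0=2:  p_0=2·1+0=2,  q_0=2·0+1=1
a_1=1:  p_1=1·2+1=3,  q_1=1·1+0=1
(x₁, y₁) = (3, 1);  3² − 8·1² = 1 ✓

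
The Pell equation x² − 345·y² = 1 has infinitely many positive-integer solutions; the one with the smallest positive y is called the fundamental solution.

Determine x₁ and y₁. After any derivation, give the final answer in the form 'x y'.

6761 364

√345 → a₀=18, period (1,1,2,1,6,1,2,1,1,36); ℓ=10 even so k=9
step 0: (18, 1)  from 18·(1,0) + (0,1)
step 1: (19, 1)  from 1·(18,1) + (1,0)
…
step 4: (130, 7)  from 1·(93,5) + (37,2)
…
step 6: (1003, 54)  from 1·(873,47) + (130,7)
step 7: (2879, 155)  from 2·(1003,54) + (873,47)
step 8: (3882, 209)  from 1·(2879,155) + (1003,54)
step 9: (6761, 364)  from 1·(3882,209) + (2879,155)
(x₁, y₁) = (6761, 364);  6761² − 345·364² = 1 ✓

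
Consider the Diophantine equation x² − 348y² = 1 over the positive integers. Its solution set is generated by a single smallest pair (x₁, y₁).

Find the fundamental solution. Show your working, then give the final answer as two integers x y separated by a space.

[18; 1,1,1,8,1,1,1,36] for √348; ℓ=8 ⇒ convergent index 7
a_0=18:  p_0=18·1+0=18,  q_0=18·0+1=1
…
a_3=1:  p_3=1·37+19=56,  q_3=1·2+1=3
a_4=8:  p_4=8·56+37=485,  q_4=8·3+2=26
…
a_6=1:  p_6=1·541+485=1026,  q_6=1·29+26=55
a_7=1:  p_7=1·1026+541=1567,  q_7=1·55+29=84
→ (1567, 84).  Check: 1567²=2455489, 348·84²=2455488, difference 1.

1567 84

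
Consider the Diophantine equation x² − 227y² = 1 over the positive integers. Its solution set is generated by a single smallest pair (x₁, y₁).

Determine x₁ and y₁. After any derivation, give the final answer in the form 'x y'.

√227 = [15; 15,30, …], period ℓ=2 (even) → k=1
step 0: (15, 1)  from 15·(1,0) + (0,1)
step 1: (226, 15)  from 15·(15,1) + (1,0)
(x₁, y₁) = (226, 15);  226² − 227·15² = 1 ✓

226 15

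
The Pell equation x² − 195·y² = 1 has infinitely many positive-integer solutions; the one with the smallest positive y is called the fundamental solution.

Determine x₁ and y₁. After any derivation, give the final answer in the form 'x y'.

d=195: √d = [13; 1,26] (ℓ=2, even), read p_1/q_1
a_0=13:  p_0=13·1+0=13,  q_0=13·0+1=1
a_1=1:  p_1=1·13+1=14,  q_1=1·1+0=1
fundamental: x₁=14, y₁=1  (since 196 − 195·1 = 1)

14 1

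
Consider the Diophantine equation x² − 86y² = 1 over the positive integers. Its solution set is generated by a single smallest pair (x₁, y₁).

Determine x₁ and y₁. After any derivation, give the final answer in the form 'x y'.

d=86: √d = [9; 3,1,1,1,8,1,1,1,3,18] (ℓ=10, even), read p_9/q_9
k=0  a_k=9  p_k/q_k = 9/1
k=1  a_k=3  p_k/q_k = 28/3
…
k=4  a_k=1  p_k/q_k = 102/11
…
k=8  a_k=1  p_k/q_k = 2847/307
k=9  a_k=3  p_k/q_k = 10405/1122
→ (10405, 1122).  Check: 10405²=108264025, 86·1122²=108264024, difference 1.

10405 1122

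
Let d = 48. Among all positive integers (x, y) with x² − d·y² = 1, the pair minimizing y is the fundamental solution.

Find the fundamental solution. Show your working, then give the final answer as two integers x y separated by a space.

7 1

d=48: √d = [6; 1,12] (ℓ=2, even), read p_1/q_1
k=0  a_k=6  p_k/q_k = 6/1
k=1  a_k=1  p_k/q_k = 7/1
fundamental: x₁=7, y₁=1  (since 49 − 48·1 = 1)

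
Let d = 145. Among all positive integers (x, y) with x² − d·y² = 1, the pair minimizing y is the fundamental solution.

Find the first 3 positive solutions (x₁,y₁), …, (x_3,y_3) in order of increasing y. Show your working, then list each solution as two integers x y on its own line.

√145 = [12; 24, …], period ℓ=1 (odd) → k=1
k=0  a_k=12  p_k/q_k = 12/1
k=1  a_k=24  p_k/q_k = 289/24
fundamental: x₁=289, y₁=24  (since 83521 − 145·576 = 1)
(x_2, y_2) = (289·289 + 145·24·24, 289·24 + 24·289) = (167041, 13872)
(x_3, y_3) = (289·167041 + 145·24·13872, 289·13872 + 24·167041) = (96549409, 8017992)

289 24
167041 13872
96549409 8017992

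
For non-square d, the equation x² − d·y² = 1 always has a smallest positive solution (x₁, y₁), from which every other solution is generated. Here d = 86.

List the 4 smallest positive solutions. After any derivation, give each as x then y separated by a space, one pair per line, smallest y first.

10405 1122
216528049 23348820
4505948689285 485888943078
93768792007492801 10111348882104360

[9; 3,1,1,1,8,1,1,1,3,18] for √86; ℓ=10 ⇒ convergent index 9
step 0: (9, 1)  from 9·(1,0) + (0,1)
step 1: (28, 3)  from 3·(9,1) + (1,0)
step 2: (37, 4)  from 1·(28,3) + (9,1)
…
step 6: (983, 106)  from 1·(881,95) + (102,11)
step 7: (1864, 201)  from 1·(983,106) + (881,95)
step 8: (2847, 307)  from 1·(1864,201) + (983,106)
step 9: (10405, 1122)  from 3·(2847,307) + (1864,201)
(x₁, y₁) = (10405, 1122);  10405² − 86·1122² = 1 ✓
(10405+1122√86)^2 = 216528049 + 23348820√86
(10405+1122√86)^3 = 4505948689285 + 485888943078√86
(10405+1122√86)^4 = 93768792007492801 + 10111348882104360√86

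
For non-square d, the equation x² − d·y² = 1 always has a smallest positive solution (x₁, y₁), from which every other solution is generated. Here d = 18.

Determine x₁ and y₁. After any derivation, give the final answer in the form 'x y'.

17 4

√18 = [4; 4,8, …], period ℓ=2 (even) → k=1
a_0=4:  p_0=4·1+0=4,  q_0=4·0+1=1
a_1=4:  p_1=4·4+1=17,  q_1=4·1+0=4
→ (17, 4).  Check: 17²=289, 18·4²=288, difference 1.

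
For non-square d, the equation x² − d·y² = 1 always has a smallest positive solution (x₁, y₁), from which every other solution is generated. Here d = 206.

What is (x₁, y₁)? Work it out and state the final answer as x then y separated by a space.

59535 4148

√206 = [14; 2,1,5,14,5,1,2,28, …], period ℓ=8 (even) → k=7
a_0=14:  p_0=14·1+0=14,  q_0=14·0+1=1
a_1=2:  p_1=2·14+1=29,  q_1=2·1+0=2
a_2=1:  p_2=1·29+14=43,  q_2=1·2+1=3
a_3=5:  p_3=5·43+29=244,  q_3=5·3+2=17
…
a_5=5:  p_5=5·3459+244=17539,  q_5=5·241+17=1222
a_6=1:  p_6=1·17539+3459=20998,  q_6=1·1222+241=1463
a_7=2:  p_7=2·20998+17539=59535,  q_7=2·1463+1222=4148
fundamental: x₁=59535, y₁=4148  (since 3544416225 − 206·17205904 = 1)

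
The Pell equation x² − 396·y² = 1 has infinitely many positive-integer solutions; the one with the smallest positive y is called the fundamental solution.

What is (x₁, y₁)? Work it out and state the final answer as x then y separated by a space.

199 10

d=396: √d = [19; 1,8,1,38] (ℓ=4, even), read p_3/q_3
k=0  a_k=19  p_k/q_k = 19/1
k=1  a_k=1  p_k/q_k = 20/1
k=2  a_k=8  p_k/q_k = 179/9
k=3  a_k=1  p_k/q_k = 199/10
→ (199, 10).  Check: 199²=39601, 396·10²=39600, difference 1.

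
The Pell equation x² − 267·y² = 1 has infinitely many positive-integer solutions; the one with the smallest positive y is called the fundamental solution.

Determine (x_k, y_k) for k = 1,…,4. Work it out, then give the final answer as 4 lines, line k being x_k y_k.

2402 147
11539207 706188
55434348026 3392527005
266306596377697 16297699025832

[16; 2,1,15,1,2,32] for √267; ℓ=6 ⇒ convergent index 5
i=0: a=16 ⇒ p=16, q=1
i=1: a=2 ⇒ p=33, q=2
…
i=3: a=15 ⇒ p=768, q=47
i=4: a=1 ⇒ p=817, q=50
i=5: a=2 ⇒ p=2402, q=147
(x₁, y₁) = (2402, 147);  2402² − 267·147² = 1 ✓
(2402+147√267)^2 = 11539207 + 706188√267
(2402+147√267)^3 = 55434348026 + 3392527005√267
(2402+147√267)^4 = 266306596377697 + 16297699025832√267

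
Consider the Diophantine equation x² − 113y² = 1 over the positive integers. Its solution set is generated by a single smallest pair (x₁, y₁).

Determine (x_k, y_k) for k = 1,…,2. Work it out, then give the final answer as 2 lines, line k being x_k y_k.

[10; 1,1,1,2,2,1,1,1,20] for √113; ℓ=9 ⇒ convergent index 17
k=0  a_k=10  p_k/q_k = 10/1
…
k=2  a_k=1  p_k/q_k = 21/2
…
k=6  a_k=1  p_k/q_k = 287/27
…
k=8  a_k=1  p_k/q_k = 776/73
k=9  a_k=20  p_k/q_k = 16009/1506
…
k=13  a_k=2  p_k/q_k = 131952/12413
…
k=15  a_k=1  p_k/q_k = 445435/41903
k=16  a_k=1  p_k/q_k = 758918/71393
k=17  a_k=1  p_k/q_k = 1204353/113296
fundamental: x₁=1204353, y₁=113296  (since 1450466148609 − 113·12835983616 = 1)
n=2: (1204353,113296)∘(1204353,113296) = (1204353·1204353+113·113296·113296, 1204353·113296+113296·1204353) = (2900932297217,272896754976)

1204353 113296
2900932297217 272896754976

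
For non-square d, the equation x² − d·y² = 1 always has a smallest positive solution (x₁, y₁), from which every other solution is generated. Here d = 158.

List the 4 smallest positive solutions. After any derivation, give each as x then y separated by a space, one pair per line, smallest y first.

7743 616
119908097 9539376
1856896782399 147726776120
28755903452322817 2287696845454944

√158 = [12; 1,1,3,12,3,1,1,24, …], period ℓ=8 (even) → k=7
a_0=12:  p_0=12·1+0=12,  q_0=12·0+1=1
a_1=1:  p_1=1·12+1=13,  q_1=1·1+0=1
…
a_5=3:  p_5=3·1081+88=3331,  q_5=3·86+7=265
a_6=1:  p_6=1·3331+1081=4412,  q_6=1·265+86=351
a_7=1:  p_7=1·4412+3331=7743,  q_7=1·351+265=616
(x₁, y₁) = (7743, 616);  7743² − 158·616² = 1 ✓
(x_2, y_2) = (7743·7743 + 158·616·616, 7743·616 + 616·7743) = (119908097, 9539376)
(x_3, y_3) = (7743·119908097 + 158·616·9539376, 7743·9539376 + 616·119908097) = (1856896782399, 147726776120)
(x_4, y_4) = (7743·1856896782399 + 158·616·147726776120, 7743·147726776120 + 616·1856896782399) = (28755903452322817, 2287696845454944)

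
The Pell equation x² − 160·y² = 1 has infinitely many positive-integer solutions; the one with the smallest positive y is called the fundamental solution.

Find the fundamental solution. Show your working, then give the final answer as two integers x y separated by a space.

√160 = [12; 1,1,1,5,1,1,1,24, …], period ℓ=8 (even) → k=7
a_0=12:  p_0=12·1+0=12,  q_0=12·0+1=1
…
a_2=1:  p_2=1·13+12=25,  q_2=1·1+1=2
a_3=1:  p_3=1·25+13=38,  q_3=1·2+1=3
…
a_6=1:  p_6=1·253+215=468,  q_6=1·20+17=37
a_7=1:  p_7=1·468+253=721,  q_7=1·37+20=57
→ (721, 57).  Check: 721²=519841, 160·57²=519840, difference 1.

721 57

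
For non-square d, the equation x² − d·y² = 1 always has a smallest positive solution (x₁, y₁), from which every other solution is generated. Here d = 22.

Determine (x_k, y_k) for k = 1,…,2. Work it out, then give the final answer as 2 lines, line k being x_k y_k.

d=22: √d = [4; 1,2,4,2,1,8] (ℓ=6, even), read p_5/q_5
k=0  a_k=4  p_k/q_k = 4/1
…
k=2  a_k=2  p_k/q_k = 14/3
…
k=4  a_k=2  p_k/q_k = 136/29
k=5  a_k=1  p_k/q_k = 197/42
→ (197, 42).  Check: 197²=38809, 22·42²=38808, difference 1.
(197+42√22)^2 = 77617 + 16548√22

197 42
77617 16548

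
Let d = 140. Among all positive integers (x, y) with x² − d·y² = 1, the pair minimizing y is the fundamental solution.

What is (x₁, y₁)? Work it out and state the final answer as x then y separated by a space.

71 6

[11; 1,4,1,22] for √140; ℓ=4 ⇒ convergent index 3
a_0=11:  p_0=11·1+0=11,  q_0=11·0+1=1
…
a_2=4:  p_2=4·12+11=59,  q_2=4·1+1=5
a_3=1:  p_3=1·59+12=71,  q_3=1·5+1=6
(x₁, y₁) = (71, 6);  71² − 140·6² = 1 ✓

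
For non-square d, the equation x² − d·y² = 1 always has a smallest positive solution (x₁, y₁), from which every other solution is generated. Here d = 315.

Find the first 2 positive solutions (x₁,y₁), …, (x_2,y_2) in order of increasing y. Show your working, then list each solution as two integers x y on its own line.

[17; 1,2,1,34] for √315; ℓ=4 ⇒ convergent index 3
k=0  a_k=17  p_k/q_k = 17/1
…
k=2  a_k=2  p_k/q_k = 53/3
k=3  a_k=1  p_k/q_k = 71/4
→ (71, 4).  Check: 71²=5041, 315·4²=5040, difference 1.
k=2:  x_2 = 71·71+315·4·4 = 10081,  y_2 = 71·4+4·71 = 568

71 4
10081 568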